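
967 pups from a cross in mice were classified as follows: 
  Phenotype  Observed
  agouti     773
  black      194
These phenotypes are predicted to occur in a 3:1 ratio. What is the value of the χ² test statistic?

12.575

The 3:1 ratio has 4 parts, so with N = 967 the expected counts are:
  agouti: 967 × 3/4 = 725.25
  black: 967 × 1/4 = 241.75
χ² = Σ (O − E)² / E
  agouti: (773 − 725.25)² / 725.25 = 3.1438
  black: (194 − 241.75)² / 241.75 = 9.4315
χ² = 3.1438 + 9.4315 = 12.5753 ≈ 12.575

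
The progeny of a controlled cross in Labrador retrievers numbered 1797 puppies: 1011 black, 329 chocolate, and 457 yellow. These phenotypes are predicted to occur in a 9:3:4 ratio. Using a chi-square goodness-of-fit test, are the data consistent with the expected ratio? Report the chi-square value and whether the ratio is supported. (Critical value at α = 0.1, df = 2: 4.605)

The 9:3:4 ratio has 16 parts, so with N = 1797 the expected counts are:
  black: 1797 × 9/16 = 1010.8125
  chocolate: 1797 × 3/16 = 336.9375
  yellow: 1797 × 4/16 = 449.25
χ² = Σ (O − E)² / E
  black: (1011 − 1010.8125)² / 1010.8125 = 0.0000
  chocolate: (329 − 336.9375)² / 336.9375 = 0.1870
  yellow: (457 − 449.25)² / 449.25 = 0.1337
χ² = 0.0000 + 0.1870 + 0.1337 = 0.3207 ≈ 0.321
Degrees of freedom = 3 − 1 = 2; critical value at α = 0.1 is 4.605.
Since 0.321 < 4.605, we fail to reject the null hypothesis — the data are consistent with the 9:3:4 ratio.

0.321; consistent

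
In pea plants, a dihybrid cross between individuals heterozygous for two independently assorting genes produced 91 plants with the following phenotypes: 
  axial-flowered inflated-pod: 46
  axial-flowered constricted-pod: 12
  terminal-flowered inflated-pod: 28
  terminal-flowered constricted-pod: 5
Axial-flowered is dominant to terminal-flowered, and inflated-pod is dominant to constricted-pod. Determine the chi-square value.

A dihybrid F₂ with independent assortment and complete dominance at both loci gives a 9:3:3:1 phenotypic ratio.
Under the 9:3:3:1 hypothesis (Σ ratio = 16, N = 91):
  axial-flowered inflated-pod: 91 × 9/16 = 51.1875
  axial-flowered constricted-pod: 91 × 3/16 = 17.0625
  terminal-flowered inflated-pod: 91 × 3/16 = 17.0625
  terminal-flowered constricted-pod: 91 × 1/16 = 5.6875
χ² = Σ (O − E)² / E
  axial-flowered inflated-pod: (46 − 51.1875)² / 51.1875 = 0.5257
  axial-flowered constricted-pod: (12 − 17.0625)² / 17.0625 = 1.5021
  terminal-flowered inflated-pod: (28 − 17.0625)² / 17.0625 = 7.0112
  terminal-flowered constricted-pod: (5 − 5.6875)² / 5.6875 = 0.0831
χ² = 0.5257 + 1.5021 + 7.0112 + 0.0831 = 9.1221 ≈ 9.122

9.122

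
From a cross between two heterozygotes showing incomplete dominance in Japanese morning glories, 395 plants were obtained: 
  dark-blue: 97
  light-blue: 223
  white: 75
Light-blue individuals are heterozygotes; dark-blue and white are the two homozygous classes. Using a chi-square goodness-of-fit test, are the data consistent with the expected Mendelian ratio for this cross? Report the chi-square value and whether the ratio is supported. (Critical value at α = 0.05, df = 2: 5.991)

With incomplete dominance, a heterozygote × heterozygote cross gives a 1:2:1 phenotypic ratio.
The 1:2:1 ratio has 4 parts, so with N = 395 the expected counts are:
  dark-blue: 395 × 1/4 = 98.75
  light-blue: 395 × 2/4 = 197.5
  white: 395 × 1/4 = 98.75
χ² = Σ (O − E)² / E
  dark-blue: (97 − 98.75)² / 98.75 = 0.0310
  light-blue: (223 − 197.5)² / 197.5 = 3.2924
  white: (75 − 98.75)² / 98.75 = 5.7120
χ² = 0.0310 + 3.2924 + 5.7120 = 9.0354 ≈ 9.035
Degrees of freedom = 3 − 1 = 2; critical value at α = 0.05 is 5.991.
Since 9.035 > 5.991, we reject the null hypothesis — the data do not fit the 1:2:1 ratio.

9.035; not consistent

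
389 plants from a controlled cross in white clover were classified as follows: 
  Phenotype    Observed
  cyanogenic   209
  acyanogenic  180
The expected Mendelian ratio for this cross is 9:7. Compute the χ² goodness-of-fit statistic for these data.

Expected counts for N = 389 under a 9:7 ratio (total parts = 16):
  cyanogenic: 389 × 9/16 = 218.8125
  acyanogenic: 389 × 7/16 = 170.1875
χ² = Σ (O − E)² / E
  cyanogenic: (209 − 218.8125)² / 218.8125 = 0.4400
  acyanogenic: (180 − 170.1875)² / 170.1875 = 0.5658
χ² = 0.4400 + 0.5658 = 1.0058 ≈ 1.006

1.006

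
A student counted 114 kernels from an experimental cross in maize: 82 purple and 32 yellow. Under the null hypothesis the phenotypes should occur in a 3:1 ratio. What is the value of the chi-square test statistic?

Total ratio parts = 4. Expected numbers out of 114:
  purple: 114 × 3/4 = 85.5
  yellow: 114 × 1/4 = 28.5
χ² = Σ (O − E)² / E
  purple: (82 − 85.5)² / 85.5 = 0.1433
  yellow: (32 − 28.5)² / 28.5 = 0.4298
χ² = 0.1433 + 0.4298 = 0.5731 ≈ 0.573

0.573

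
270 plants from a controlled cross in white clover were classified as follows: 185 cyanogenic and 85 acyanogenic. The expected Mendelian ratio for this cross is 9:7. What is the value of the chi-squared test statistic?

16.514

Under the 9:7 hypothesis (Σ ratio = 16, N = 270):
  cyanogenic: 270 × 9/16 = 151.875
  acyanogenic: 270 × 7/16 = 118.125
χ² = Σ (O − E)² / E
  cyanogenic: (185 − 151.875)² / 151.875 = 7.2248
  acyanogenic: (85 − 118.125)² / 118.125 = 9.2890
χ² = 7.2248 + 9.2890 = 16.5138 ≈ 16.514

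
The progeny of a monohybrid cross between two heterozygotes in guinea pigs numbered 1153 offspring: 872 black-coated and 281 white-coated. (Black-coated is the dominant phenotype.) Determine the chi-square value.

0.243

For a monohybrid cross between heterozygotes with complete dominance, the expected phenotypic ratio is 3:1.
Under the 3:1 hypothesis (Σ ratio = 4, N = 1153):
  black-coated: 1153 × 3/4 = 864.75
  white-coated: 1153 × 1/4 = 288.25
χ² = Σ (O − E)² / E
  black-coated: (872 − 864.75)² / 864.75 = 0.0608
  white-coated: (281 − 288.25)² / 288.25 = 0.1824
χ² = 0.0608 + 0.1824 = 0.2432 ≈ 0.243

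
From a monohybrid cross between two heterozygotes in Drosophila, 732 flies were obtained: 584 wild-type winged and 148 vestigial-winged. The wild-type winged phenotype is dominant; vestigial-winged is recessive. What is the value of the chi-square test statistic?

8.925

For a monohybrid cross between heterozygotes with complete dominance, the expected phenotypic ratio is 3:1.
Total ratio parts = 4. Expected numbers out of 732:
  wild-type winged: 732 × 3/4 = 549
  vestigial-winged: 732 × 1/4 = 183
χ² = Σ (O − E)² / E
  wild-type winged: (584 − 549)² / 549 = 2.2313
  vestigial-winged: (148 − 183)² / 183 = 6.6940
χ² = 2.2313 + 6.6940 = 8.9253 ≈ 8.925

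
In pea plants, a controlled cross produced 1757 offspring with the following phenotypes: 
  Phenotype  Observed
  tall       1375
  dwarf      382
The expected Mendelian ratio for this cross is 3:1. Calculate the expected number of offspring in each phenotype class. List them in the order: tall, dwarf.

Under the 3:1 hypothesis (Σ ratio = 4, N = 1757):
  tall: 1757 × 3/4 = 1317.75
  dwarf: 1757 × 1/4 = 439.25

1317.75, 439.25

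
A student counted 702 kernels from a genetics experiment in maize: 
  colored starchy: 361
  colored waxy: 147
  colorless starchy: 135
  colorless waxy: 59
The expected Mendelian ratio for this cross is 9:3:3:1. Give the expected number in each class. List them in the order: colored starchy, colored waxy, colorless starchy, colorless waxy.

Under the 9:3:3:1 hypothesis (Σ ratio = 16, N = 702):
  colored starchy: 702 × 9/16 = 394.875
  colored waxy: 702 × 3/16 = 131.625
  colorless starchy: 702 × 3/16 = 131.625
  colorless waxy: 702 × 1/16 = 43.875

394.875, 131.625, 131.625, 43.875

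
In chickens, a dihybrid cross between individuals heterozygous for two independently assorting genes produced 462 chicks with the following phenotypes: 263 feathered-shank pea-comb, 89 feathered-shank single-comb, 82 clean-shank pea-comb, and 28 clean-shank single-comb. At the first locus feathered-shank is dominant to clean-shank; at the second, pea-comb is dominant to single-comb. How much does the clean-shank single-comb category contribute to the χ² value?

A dihybrid F₂ with independent assortment and complete dominance at both loci gives a 9:3:3:1 phenotypic ratio.
Expected counts for N = 462 under a 9:3:3:1 ratio (total parts = 16):
  feathered-shank pea-comb: 462 × 9/16 = 259.875
  feathered-shank single-comb: 462 × 3/16 = 86.625
  clean-shank pea-comb: 462 × 3/16 = 86.625
  clean-shank single-comb: 462 × 1/16 = 28.875
Contribution of clean-shank single-comb: (28 − 28.875)² / 28.875 = 0.0265

0.027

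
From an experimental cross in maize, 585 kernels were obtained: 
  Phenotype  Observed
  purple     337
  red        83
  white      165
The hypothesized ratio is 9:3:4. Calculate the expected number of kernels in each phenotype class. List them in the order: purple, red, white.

329.0625, 109.6875, 146.25

Expected counts for N = 585 under a 9:3:4 ratio (total parts = 16):
  purple: 585 × 9/16 = 329.0625
  red: 585 × 3/16 = 109.6875
  white: 585 × 4/16 = 146.25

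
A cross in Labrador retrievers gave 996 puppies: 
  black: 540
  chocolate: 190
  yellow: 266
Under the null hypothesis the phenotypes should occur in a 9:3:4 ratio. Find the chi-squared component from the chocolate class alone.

The 9:3:4 ratio has 16 parts, so with N = 996 the expected counts are:
  black: 996 × 9/16 = 560.25
  chocolate: 996 × 3/16 = 186.75
  yellow: 996 × 4/16 = 249
Contribution of chocolate: (190 − 186.75)² / 186.75 = 0.0566

0.057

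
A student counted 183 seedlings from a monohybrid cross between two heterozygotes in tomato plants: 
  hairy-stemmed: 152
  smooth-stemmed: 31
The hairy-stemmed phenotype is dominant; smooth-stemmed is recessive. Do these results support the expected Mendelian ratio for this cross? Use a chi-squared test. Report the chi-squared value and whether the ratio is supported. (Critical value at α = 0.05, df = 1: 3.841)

For a monohybrid cross between heterozygotes with complete dominance, the expected phenotypic ratio is 3:1.
The 3:1 ratio has 4 parts, so with N = 183 the expected counts are:
  hairy-stemmed: 183 × 3/4 = 137.25
  smooth-stemmed: 183 × 1/4 = 45.75
χ² = Σ (O − E)² / E
  hairy-stemmed: (152 − 137.25)² / 137.25 = 1.5852
  smooth-stemmed: (31 − 45.75)² / 45.75 = 4.7555
χ² = 1.5852 + 4.7555 = 6.3407 ≈ 6.341
Degrees of freedom = 2 − 1 = 1; critical value at α = 0.05 is 3.841.
Since 6.341 > 3.841, we reject the null hypothesis — the data do not fit the 3:1 ratio.

6.341; not consistent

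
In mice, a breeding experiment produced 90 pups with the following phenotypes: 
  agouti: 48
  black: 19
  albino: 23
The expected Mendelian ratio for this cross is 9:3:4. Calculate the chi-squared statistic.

0.415

The 9:3:4 ratio has 16 parts, so with N = 90 the expected counts are:
  agouti: 90 × 9/16 = 50.625
  black: 90 × 3/16 = 16.875
  albino: 90 × 4/16 = 22.5
χ² = Σ (O − E)² / E
  agouti: (48 − 50.625)² / 50.625 = 0.1361
  black: (19 − 16.875)² / 16.875 = 0.2676
  albino: (23 − 22.5)² / 22.5 = 0.0111
χ² = 0.1361 + 0.2676 + 0.0111 = 0.4148 ≈ 0.415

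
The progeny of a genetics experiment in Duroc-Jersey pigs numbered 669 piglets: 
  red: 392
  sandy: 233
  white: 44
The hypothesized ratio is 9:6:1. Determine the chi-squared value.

2.042

Under the 9:6:1 hypothesis (Σ ratio = 16, N = 669):
  red: 669 × 9/16 = 376.3125
  sandy: 669 × 6/16 = 250.875
  white: 669 × 1/16 = 41.8125
χ² = Σ (O − E)² / E
  red: (392 − 376.3125)² / 376.3125 = 0.6540
  sandy: (233 − 250.875)² / 250.875 = 1.2736
  white: (44 − 41.8125)² / 41.8125 = 0.1144
χ² = 0.6540 + 1.2736 + 0.1144 = 2.042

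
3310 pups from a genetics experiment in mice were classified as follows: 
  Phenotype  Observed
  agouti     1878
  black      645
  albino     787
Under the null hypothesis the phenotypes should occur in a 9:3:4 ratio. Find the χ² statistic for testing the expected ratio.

Expected counts for N = 3310 under a 9:3:4 ratio (total parts = 16):
  agouti: 3310 × 9/16 = 1861.875
  black: 3310 × 3/16 = 620.625
  albino: 3310 × 4/16 = 827.5
χ² = Σ (O − E)² / E
  agouti: (1878 − 1861.875)² / 1861.875 = 0.1397
  black: (645 − 620.625)² / 620.625 = 0.9573
  albino: (787 − 827.5)² / 827.5 = 1.9822
χ² = 0.1397 + 0.9573 + 1.9822 = 3.0792 ≈ 3.079

3.079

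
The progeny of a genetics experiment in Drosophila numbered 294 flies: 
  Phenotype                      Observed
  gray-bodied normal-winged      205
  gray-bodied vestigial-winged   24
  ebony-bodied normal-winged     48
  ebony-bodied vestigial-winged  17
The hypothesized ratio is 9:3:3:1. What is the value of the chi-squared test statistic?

Total ratio parts = 16. Expected numbers out of 294:
  gray-bodied normal-winged: 294 × 9/16 = 165.375
  gray-bodied vestigial-winged: 294 × 3/16 = 55.125
  ebony-bodied normal-winged: 294 × 3/16 = 55.125
  ebony-bodied vestigial-winged: 294 × 1/16 = 18.375
χ² = Σ (O − E)² / E
  gray-bodied normal-winged: (205 − 165.375)² / 165.375 = 9.4944
  gray-bodied vestigial-winged: (24 − 55.125)² / 55.125 = 17.5740
  ebony-bodied normal-winged: (48 − 55.125)² / 55.125 = 0.9209
  ebony-bodied vestigial-winged: (17 − 18.375)² / 18.375 = 0.1029
χ² = 9.4944 + 17.5740 + 0.9209 + 0.1029 = 28.0922 ≈ 28.092

28.092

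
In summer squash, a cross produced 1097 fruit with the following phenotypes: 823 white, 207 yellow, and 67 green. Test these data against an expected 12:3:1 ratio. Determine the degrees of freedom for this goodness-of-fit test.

2

A goodness-of-fit test with 3 phenotype classes has df = 3 − 1 = 2.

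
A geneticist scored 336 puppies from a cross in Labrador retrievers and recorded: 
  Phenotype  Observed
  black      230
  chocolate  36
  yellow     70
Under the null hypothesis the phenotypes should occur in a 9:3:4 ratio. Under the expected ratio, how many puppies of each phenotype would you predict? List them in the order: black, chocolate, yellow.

The 9:3:4 ratio has 16 parts, so with N = 336 the expected counts are:
  black: 336 × 9/16 = 189
  chocolate: 336 × 3/16 = 63
  yellow: 336 × 4/16 = 84

189, 63, 84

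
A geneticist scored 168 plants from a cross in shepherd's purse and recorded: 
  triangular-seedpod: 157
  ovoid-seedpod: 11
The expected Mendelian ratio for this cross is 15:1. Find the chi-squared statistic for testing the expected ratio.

0.025

Total ratio parts = 16. Expected numbers out of 168:
  triangular-seedpod: 168 × 15/16 = 157.5
  ovoid-seedpod: 168 × 1/16 = 10.5
χ² = Σ (O − E)² / E
  triangular-seedpod: (157 − 157.5)² / 157.5 = 0.0016
  ovoid-seedpod: (11 − 10.5)² / 10.5 = 0.0238
χ² = 0.0016 + 0.0238 = 0.0254 ≈ 0.025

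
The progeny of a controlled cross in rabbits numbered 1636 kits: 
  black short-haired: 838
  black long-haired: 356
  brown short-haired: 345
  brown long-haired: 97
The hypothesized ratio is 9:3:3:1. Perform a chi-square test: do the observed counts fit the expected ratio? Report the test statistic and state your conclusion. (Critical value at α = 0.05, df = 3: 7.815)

The 9:3:3:1 ratio has 16 parts, so with N = 1636 the expected counts are:
  black short-haired: 1636 × 9/16 = 920.25
  black long-haired: 1636 × 3/16 = 306.75
  brown short-haired: 1636 × 3/16 = 306.75
  brown long-haired: 1636 × 1/16 = 102.25
χ² = Σ (O − E)² / E
  black short-haired: (838 − 920.25)² / 920.25 = 7.3513
  black long-haired: (356 − 306.75)² / 306.75 = 7.9073
  brown short-haired: (345 − 306.75)² / 306.75 = 4.7696
  brown long-haired: (97 − 102.25)² / 102.25 = 0.2696
χ² = 7.3513 + 7.9073 + 4.7696 + 0.2696 = 20.2978 ≈ 20.298
Degrees of freedom = 4 − 1 = 3; critical value at α = 0.05 is 7.815.
Since 20.298 > 7.815, we reject the null hypothesis — the data do not fit the 9:3:3:1 ratio.

20.298; not consistent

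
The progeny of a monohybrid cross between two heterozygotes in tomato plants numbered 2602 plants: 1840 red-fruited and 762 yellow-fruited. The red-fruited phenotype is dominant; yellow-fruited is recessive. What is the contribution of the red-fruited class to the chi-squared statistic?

6.371

For a monohybrid cross between heterozygotes with complete dominance, the expected phenotypic ratio is 3:1.
Under the 3:1 hypothesis (Σ ratio = 4, N = 2602):
  red-fruited: 2602 × 3/4 = 1951.5
  yellow-fruited: 2602 × 1/4 = 650.5
Contribution of red-fruited: (1840 − 1951.5)² / 1951.5 = 6.3706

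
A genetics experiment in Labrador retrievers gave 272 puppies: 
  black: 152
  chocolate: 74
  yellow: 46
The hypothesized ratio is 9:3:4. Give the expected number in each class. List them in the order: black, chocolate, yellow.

Expected counts for N = 272 under a 9:3:4 ratio (total parts = 16):
  black: 272 × 9/16 = 153
  chocolate: 272 × 3/16 = 51
  yellow: 272 × 4/16 = 68

153, 51, 68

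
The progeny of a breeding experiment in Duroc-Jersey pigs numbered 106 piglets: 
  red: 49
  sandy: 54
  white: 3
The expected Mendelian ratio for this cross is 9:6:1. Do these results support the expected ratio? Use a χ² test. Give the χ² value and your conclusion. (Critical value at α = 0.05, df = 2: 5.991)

Total ratio parts = 16. Expected numbers out of 106:
  red: 106 × 9/16 = 59.625
  sandy: 106 × 6/16 = 39.75
  white: 106 × 1/16 = 6.625
χ² = Σ (O − E)² / E
  red: (49 − 59.625)² / 59.625 = 1.8933
  sandy: (54 − 39.75)² / 39.75 = 5.1085
  white: (3 − 6.625)² / 6.625 = 1.9835
χ² = 1.8933 + 5.1085 + 1.9835 = 8.9853 ≈ 8.985
Degrees of freedom = 3 − 1 = 2; critical value at α = 0.05 is 5.991.
Since 8.985 > 5.991, we reject the null hypothesis — the data do not fit the 9:6:1 ratio.

8.985; not consistent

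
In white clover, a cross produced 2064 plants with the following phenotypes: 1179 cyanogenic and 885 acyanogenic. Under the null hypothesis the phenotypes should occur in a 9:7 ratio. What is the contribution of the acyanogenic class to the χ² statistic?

0.359

The 9:7 ratio has 16 parts, so with N = 2064 the expected counts are:
  cyanogenic: 2064 × 9/16 = 1161
  acyanogenic: 2064 × 7/16 = 903
Contribution of acyanogenic: (885 − 903)² / 903 = 0.3588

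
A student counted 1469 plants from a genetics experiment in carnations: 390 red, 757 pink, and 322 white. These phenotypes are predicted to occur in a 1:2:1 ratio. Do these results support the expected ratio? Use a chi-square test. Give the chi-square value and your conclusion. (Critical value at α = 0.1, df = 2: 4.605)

The 1:2:1 ratio has 4 parts, so with N = 1469 the expected counts are:
  red: 1469 × 1/4 = 367.25
  pink: 1469 × 2/4 = 734.5
  white: 1469 × 1/4 = 367.25
χ² = Σ (O − E)² / E
  red: (390 − 367.25)² / 367.25 = 1.4093
  pink: (757 − 734.5)² / 734.5 = 0.6892
  white: (322 − 367.25)² / 367.25 = 5.5754
χ² = 1.4093 + 0.6892 + 5.5754 = 7.6739 ≈ 7.674
Degrees of freedom = 3 − 1 = 2; critical value at α = 0.1 is 4.605.
Since 7.674 > 4.605, we reject the null hypothesis — the data do not fit the 1:2:1 ratio.

7.674; not consistent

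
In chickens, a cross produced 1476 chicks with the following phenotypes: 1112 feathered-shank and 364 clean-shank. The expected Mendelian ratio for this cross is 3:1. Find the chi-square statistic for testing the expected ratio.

0.090

Total ratio parts = 4. Expected numbers out of 1476:
  feathered-shank: 1476 × 3/4 = 1107
  clean-shank: 1476 × 1/4 = 369
χ² = Σ (O − E)² / E
  feathered-shank: (1112 − 1107)² / 1107 = 0.0226
  clean-shank: (364 − 369)² / 369 = 0.0678
χ² = 0.0226 + 0.0678 = 0.0904 ≈ 0.090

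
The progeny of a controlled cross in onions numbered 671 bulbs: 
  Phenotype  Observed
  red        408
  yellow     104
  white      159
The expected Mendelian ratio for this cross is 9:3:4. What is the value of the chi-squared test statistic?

Expected counts for N = 671 under a 9:3:4 ratio (total parts = 16):
  red: 671 × 9/16 = 377.4375
  yellow: 671 × 3/16 = 125.8125
  white: 671 × 4/16 = 167.75
χ² = Σ (O − E)² / E
  red: (408 − 377.4375)² / 377.4375 = 2.4748
  yellow: (104 − 125.8125)² / 125.8125 = 3.7817
  white: (159 − 167.75)² / 167.75 = 0.4564
χ² = 2.4748 + 3.7817 + 0.4564 = 6.7129 ≈ 6.713

6.713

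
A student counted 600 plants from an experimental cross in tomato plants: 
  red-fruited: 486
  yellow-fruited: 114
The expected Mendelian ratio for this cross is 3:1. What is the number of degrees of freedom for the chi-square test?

A goodness-of-fit test with 2 phenotype classes has df = 2 − 1 = 1.

1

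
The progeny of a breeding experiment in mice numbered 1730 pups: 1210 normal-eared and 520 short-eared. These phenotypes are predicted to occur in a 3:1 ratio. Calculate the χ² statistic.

Under the 3:1 hypothesis (Σ ratio = 4, N = 1730):
  normal-eared: 1730 × 3/4 = 1297.5
  short-eared: 1730 × 1/4 = 432.5
χ² = Σ (O − E)² / E
  normal-eared: (1210 − 1297.5)² / 1297.5 = 5.9008
  short-eared: (520 − 432.5)² / 432.5 = 17.7023
χ² = 5.9008 + 17.7023 = 23.6031 ≈ 23.603

23.603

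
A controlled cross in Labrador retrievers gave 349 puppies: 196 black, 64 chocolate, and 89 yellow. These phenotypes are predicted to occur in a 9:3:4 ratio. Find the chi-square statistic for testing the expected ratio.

0.067

Total ratio parts = 16. Expected numbers out of 349:
  black: 349 × 9/16 = 196.3125
  chocolate: 349 × 3/16 = 65.4375
  yellow: 349 × 4/16 = 87.25
χ² = Σ (O − E)² / E
  black: (196 − 196.3125)² / 196.3125 = 0.0005
  chocolate: (64 − 65.4375)² / 65.4375 = 0.0316
  yellow: (89 − 87.25)² / 87.25 = 0.0351
χ² = 0.0005 + 0.0316 + 0.0351 = 0.0672 ≈ 0.067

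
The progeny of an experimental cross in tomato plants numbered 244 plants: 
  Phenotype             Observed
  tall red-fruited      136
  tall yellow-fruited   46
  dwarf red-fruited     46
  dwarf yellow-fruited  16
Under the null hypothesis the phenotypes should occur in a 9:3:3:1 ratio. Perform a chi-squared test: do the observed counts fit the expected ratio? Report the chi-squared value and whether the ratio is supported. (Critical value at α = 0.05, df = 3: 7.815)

Total ratio parts = 16. Expected numbers out of 244:
  tall red-fruited: 244 × 9/16 = 137.25
  tall yellow-fruited: 244 × 3/16 = 45.75
  dwarf red-fruited: 244 × 3/16 = 45.75
  dwarf yellow-fruited: 244 × 1/16 = 15.25
χ² = Σ (O − E)² / E
  tall red-fruited: (136 − 137.25)² / 137.25 = 0.0114
  tall yellow-fruited: (46 − 45.75)² / 45.75 = 0.0014
  dwarf red-fruited: (46 − 45.75)² / 45.75 = 0.0014
  dwarf yellow-fruited: (16 − 15.25)² / 15.25 = 0.0369
χ² = 0.0114 + 0.0014 + 0.0014 + 0.0369 = 0.0511 ≈ 0.051
Degrees of freedom = 4 − 1 = 3; critical value at α = 0.05 is 7.815.
Since 0.051 < 7.815, we fail to reject the null hypothesis — the data are consistent with the 9:3:3:1 ratio.

0.051; consistent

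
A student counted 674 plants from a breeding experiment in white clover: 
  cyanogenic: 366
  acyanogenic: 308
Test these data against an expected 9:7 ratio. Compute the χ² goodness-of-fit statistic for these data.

Expected counts for N = 674 under a 9:7 ratio (total parts = 16):
  cyanogenic: 674 × 9/16 = 379.125
  acyanogenic: 674 × 7/16 = 294.875
χ² = Σ (O − E)² / E
  cyanogenic: (366 − 379.125)² / 379.125 = 0.4544
  acyanogenic: (308 − 294.875)² / 294.875 = 0.5842
χ² = 0.4544 + 0.5842 = 1.0386 ≈ 1.039

1.039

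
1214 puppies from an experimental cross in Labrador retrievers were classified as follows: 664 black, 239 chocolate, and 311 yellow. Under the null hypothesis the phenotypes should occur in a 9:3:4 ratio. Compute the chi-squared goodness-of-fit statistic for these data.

The 9:3:4 ratio has 16 parts, so with N = 1214 the expected counts are:
  black: 1214 × 9/16 = 682.875
  chocolate: 1214 × 3/16 = 227.625
  yellow: 1214 × 4/16 = 303.5
χ² = Σ (O − E)² / E
  black: (664 − 682.875)² / 682.875 = 0.5217
  chocolate: (239 − 227.625)² / 227.625 = 0.5684
  yellow: (311 − 303.5)² / 303.5 = 0.1853
χ² = 0.5217 + 0.5684 + 0.1853 = 1.2754 ≈ 1.275

1.275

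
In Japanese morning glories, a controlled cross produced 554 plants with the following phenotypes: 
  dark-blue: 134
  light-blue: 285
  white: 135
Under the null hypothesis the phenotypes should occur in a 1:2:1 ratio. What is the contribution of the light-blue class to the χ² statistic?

Total ratio parts = 4. Expected numbers out of 554:
  dark-blue: 554 × 1/4 = 138.5
  light-blue: 554 × 2/4 = 277
  white: 554 × 1/4 = 138.5
Contribution of light-blue: (285 − 277)² / 277 = 0.2310

0.231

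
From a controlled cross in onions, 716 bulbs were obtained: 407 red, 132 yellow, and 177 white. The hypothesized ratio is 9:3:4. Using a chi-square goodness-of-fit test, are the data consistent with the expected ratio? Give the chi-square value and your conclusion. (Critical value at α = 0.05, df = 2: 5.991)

Expected counts for N = 716 under a 9:3:4 ratio (total parts = 16):
  red: 716 × 9/16 = 402.75
  yellow: 716 × 3/16 = 134.25
  white: 716 × 4/16 = 179
χ² = Σ (O − E)² / E
  red: (407 − 402.75)² / 402.75 = 0.0448
  yellow: (132 − 134.25)² / 134.25 = 0.0377
  white: (177 − 179)² / 179 = 0.0223
χ² = 0.0448 + 0.0377 + 0.0223 = 0.1048 ≈ 0.105
Degrees of freedom = 3 − 1 = 2; critical value at α = 0.05 is 5.991.
Since 0.105 < 5.991, we fail to reject the null hypothesis — the data are consistent with the 9:3:4 ratio.

0.105; consistent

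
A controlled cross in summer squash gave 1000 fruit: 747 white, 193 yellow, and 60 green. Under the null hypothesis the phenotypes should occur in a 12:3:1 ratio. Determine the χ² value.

0.273

Total ratio parts = 16. Expected numbers out of 1000:
  white: 1000 × 12/16 = 750
  yellow: 1000 × 3/16 = 187.5
  green: 1000 × 1/16 = 62.5
χ² = Σ (O − E)² / E
  white: (747 − 750)² / 750 = 0.0120
  yellow: (193 − 187.5)² / 187.5 = 0.1613
  green: (60 − 62.5)² / 62.5 = 0.1000
χ² = 0.0120 + 0.1613 + 0.1000 = 0.2733 ≈ 0.273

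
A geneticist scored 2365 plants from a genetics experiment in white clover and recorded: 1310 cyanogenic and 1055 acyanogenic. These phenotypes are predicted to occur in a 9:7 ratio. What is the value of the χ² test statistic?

The 9:7 ratio has 16 parts, so with N = 2365 the expected counts are:
  cyanogenic: 2365 × 9/16 = 1330.3125
  acyanogenic: 2365 × 7/16 = 1034.6875
χ² = Σ (O − E)² / E
  cyanogenic: (1310 − 1330.3125)² / 1330.3125 = 0.3102
  acyanogenic: (1055 − 1034.6875)² / 1034.6875 = 0.3988
χ² = 0.3102 + 0.3988 = 0.709

0.709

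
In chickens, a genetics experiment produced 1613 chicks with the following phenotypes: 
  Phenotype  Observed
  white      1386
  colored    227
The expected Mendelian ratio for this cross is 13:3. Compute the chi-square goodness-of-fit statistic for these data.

23.159

Expected counts for N = 1613 under a 13:3 ratio (total parts = 16):
  white: 1613 × 13/16 = 1310.5625
  colored: 1613 × 3/16 = 302.4375
χ² = Σ (O − E)² / E
  white: (1386 − 1310.5625)² / 1310.5625 = 4.3423
  colored: (227 − 302.4375)² / 302.4375 = 18.8165
χ² = 4.3423 + 18.8165 = 23.1588 ≈ 23.159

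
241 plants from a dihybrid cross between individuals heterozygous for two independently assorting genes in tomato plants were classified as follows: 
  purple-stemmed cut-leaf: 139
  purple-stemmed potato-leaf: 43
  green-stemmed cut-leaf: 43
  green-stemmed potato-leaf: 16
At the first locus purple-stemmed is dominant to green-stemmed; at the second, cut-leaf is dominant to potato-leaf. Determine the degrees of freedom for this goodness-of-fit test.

A dihybrid F₂ with independent assortment and complete dominance at both loci gives a 9:3:3:1 phenotypic ratio.
A goodness-of-fit test with 4 phenotype classes has df = 4 − 1 = 3.

3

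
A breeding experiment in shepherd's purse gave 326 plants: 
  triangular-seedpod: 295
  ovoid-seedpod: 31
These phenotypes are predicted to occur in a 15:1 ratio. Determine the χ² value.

5.910

Expected counts for N = 326 under a 15:1 ratio (total parts = 16):
  triangular-seedpod: 326 × 15/16 = 305.625
  ovoid-seedpod: 326 × 1/16 = 20.375
χ² = Σ (O − E)² / E
  triangular-seedpod: (295 − 305.625)² / 305.625 = 0.3694
  ovoid-seedpod: (31 − 20.375)² / 20.375 = 5.5406
χ² = 0.3694 + 5.5406 = 5.910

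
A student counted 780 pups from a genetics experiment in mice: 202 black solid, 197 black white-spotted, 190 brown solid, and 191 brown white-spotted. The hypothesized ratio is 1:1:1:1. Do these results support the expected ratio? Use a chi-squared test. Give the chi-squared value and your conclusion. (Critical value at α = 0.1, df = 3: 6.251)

0.482; consistent

Total ratio parts = 4. Expected numbers out of 780:
  black solid: 780 × 1/4 = 195
  black white-spotted: 780 × 1/4 = 195
  brown solid: 780 × 1/4 = 195
  brown white-spotted: 780 × 1/4 = 195
χ² = Σ (O − E)² / E
  black solid: (202 − 195)² / 195 = 0.2513
  black white-spotted: (197 − 195)² / 195 = 0.0205
  brown solid: (190 − 195)² / 195 = 0.1282
  brown white-spotted: (191 − 195)² / 195 = 0.0821
χ² = 0.2513 + 0.0205 + 0.1282 + 0.0821 = 0.4821 ≈ 0.482
Degrees of freedom = 4 − 1 = 3; critical value at α = 0.1 is 6.251.
Since 0.482 < 6.251, we fail to reject the null hypothesis — the data are consistent with the 1:1:1:1 ratio.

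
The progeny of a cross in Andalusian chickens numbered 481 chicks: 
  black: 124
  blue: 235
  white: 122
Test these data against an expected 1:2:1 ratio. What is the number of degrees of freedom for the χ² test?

A goodness-of-fit test with 3 phenotype classes has df = 3 − 1 = 2.

2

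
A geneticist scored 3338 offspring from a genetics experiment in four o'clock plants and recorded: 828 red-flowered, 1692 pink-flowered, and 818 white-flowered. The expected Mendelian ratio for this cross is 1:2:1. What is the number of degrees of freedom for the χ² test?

2

A goodness-of-fit test with 3 phenotype classes has df = 3 − 1 = 2.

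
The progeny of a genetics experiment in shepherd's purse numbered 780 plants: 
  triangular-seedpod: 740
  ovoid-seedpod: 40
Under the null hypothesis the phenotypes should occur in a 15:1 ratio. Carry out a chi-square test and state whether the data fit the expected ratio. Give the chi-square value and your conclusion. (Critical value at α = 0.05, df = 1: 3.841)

The 15:1 ratio has 16 parts, so with N = 780 the expected counts are:
  triangular-seedpod: 780 × 15/16 = 731.25
  ovoid-seedpod: 780 × 1/16 = 48.75
χ² = Σ (O − E)² / E
  triangular-seedpod: (740 − 731.25)² / 731.25 = 0.1047
  ovoid-seedpod: (40 − 48.75)² / 48.75 = 1.5705
χ² = 0.1047 + 1.5705 = 1.6752 ≈ 1.675
Degrees of freedom = 2 − 1 = 1; critical value at α = 0.05 is 3.841.
Since 1.675 < 3.841, we fail to reject the null hypothesis — the data are consistent with the 15:1 ratio.

1.675; consistent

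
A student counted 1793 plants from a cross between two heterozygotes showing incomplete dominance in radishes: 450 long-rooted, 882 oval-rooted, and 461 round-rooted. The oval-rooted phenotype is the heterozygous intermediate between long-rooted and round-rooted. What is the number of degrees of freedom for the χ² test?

With incomplete dominance, a heterozygote × heterozygote cross gives a 1:2:1 phenotypic ratio.
A goodness-of-fit test with 3 phenotype classes has df = 3 − 1 = 2.

2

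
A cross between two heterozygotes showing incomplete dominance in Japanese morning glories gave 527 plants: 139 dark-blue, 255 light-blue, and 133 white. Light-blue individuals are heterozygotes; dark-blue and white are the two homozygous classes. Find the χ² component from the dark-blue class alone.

0.399

With incomplete dominance, a heterozygote × heterozygote cross gives a 1:2:1 phenotypic ratio.
Expected counts for N = 527 under a 1:2:1 ratio (total parts = 4):
  dark-blue: 527 × 1/4 = 131.75
  light-blue: 527 × 2/4 = 263.5
  white: 527 × 1/4 = 131.75
Contribution of dark-blue: (139 − 131.75)² / 131.75 = 0.3990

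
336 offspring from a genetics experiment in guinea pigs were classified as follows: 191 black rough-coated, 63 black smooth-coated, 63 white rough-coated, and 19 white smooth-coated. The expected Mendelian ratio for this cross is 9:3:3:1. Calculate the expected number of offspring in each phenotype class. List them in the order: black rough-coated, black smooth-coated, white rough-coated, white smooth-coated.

The 9:3:3:1 ratio has 16 parts, so with N = 336 the expected counts are:
  black rough-coated: 336 × 9/16 = 189
  black smooth-coated: 336 × 3/16 = 63
  white rough-coated: 336 × 3/16 = 63
  white smooth-coated: 336 × 1/16 = 21

189, 63, 63, 21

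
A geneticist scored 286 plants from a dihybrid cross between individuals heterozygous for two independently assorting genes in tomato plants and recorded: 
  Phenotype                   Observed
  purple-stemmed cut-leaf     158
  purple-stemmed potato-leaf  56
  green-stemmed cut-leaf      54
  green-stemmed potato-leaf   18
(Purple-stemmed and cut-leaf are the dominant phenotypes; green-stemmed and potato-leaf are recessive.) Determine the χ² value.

0.160

A dihybrid F₂ with independent assortment and complete dominance at both loci gives a 9:3:3:1 phenotypic ratio.
Expected counts for N = 286 under a 9:3:3:1 ratio (total parts = 16):
  purple-stemmed cut-leaf: 286 × 9/16 = 160.875
  purple-stemmed potato-leaf: 286 × 3/16 = 53.625
  green-stemmed cut-leaf: 286 × 3/16 = 53.625
  green-stemmed potato-leaf: 286 × 1/16 = 17.875
χ² = Σ (O − E)² / E
  purple-stemmed cut-leaf: (158 − 160.875)² / 160.875 = 0.0514
  purple-stemmed potato-leaf: (56 − 53.625)² / 53.625 = 0.1052
  green-stemmed cut-leaf: (54 − 53.625)² / 53.625 = 0.0026
  green-stemmed potato-leaf: (18 − 17.875)² / 17.875 = 0.0009
χ² = 0.0514 + 0.1052 + 0.0026 + 0.0009 = 0.1601 ≈ 0.160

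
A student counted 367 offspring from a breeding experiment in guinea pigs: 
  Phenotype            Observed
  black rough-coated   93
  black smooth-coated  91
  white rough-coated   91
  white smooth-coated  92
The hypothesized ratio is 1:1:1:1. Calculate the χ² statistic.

0.030

The 1:1:1:1 ratio has 4 parts, so with N = 367 the expected counts are:
  black rough-coated: 367 × 1/4 = 91.75
  black smooth-coated: 367 × 1/4 = 91.75
  white rough-coated: 367 × 1/4 = 91.75
  white smooth-coated: 367 × 1/4 = 91.75
χ² = Σ (O − E)² / E
  black rough-coated: (93 − 91.75)² / 91.75 = 0.0170
  black smooth-coated: (91 − 91.75)² / 91.75 = 0.0061
  white rough-coated: (91 − 91.75)² / 91.75 = 0.0061
  white smooth-coated: (92 − 91.75)² / 91.75 = 0.0007
χ² = 0.0170 + 0.0061 + 0.0061 + 0.0007 = 0.0299 ≈ 0.030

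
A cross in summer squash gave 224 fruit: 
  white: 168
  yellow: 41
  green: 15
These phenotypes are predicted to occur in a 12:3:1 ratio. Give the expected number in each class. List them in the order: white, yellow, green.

Expected counts for N = 224 under a 12:3:1 ratio (total parts = 16):
  white: 224 × 12/16 = 168
  yellow: 224 × 3/16 = 42
  green: 224 × 1/16 = 14

168, 42, 14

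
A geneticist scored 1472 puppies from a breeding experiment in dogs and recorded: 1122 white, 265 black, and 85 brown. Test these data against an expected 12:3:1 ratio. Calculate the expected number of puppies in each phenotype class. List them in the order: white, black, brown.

1104, 276, 92

Expected counts for N = 1472 under a 12:3:1 ratio (total parts = 16):
  white: 1472 × 12/16 = 1104
  black: 1472 × 3/16 = 276
  brown: 1472 × 1/16 = 92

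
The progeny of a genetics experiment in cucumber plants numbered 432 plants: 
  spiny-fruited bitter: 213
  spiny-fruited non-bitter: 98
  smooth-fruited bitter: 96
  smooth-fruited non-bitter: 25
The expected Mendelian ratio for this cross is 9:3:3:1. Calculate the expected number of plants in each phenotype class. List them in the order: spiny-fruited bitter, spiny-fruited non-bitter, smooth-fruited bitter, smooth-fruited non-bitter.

Expected counts for N = 432 under a 9:3:3:1 ratio (total parts = 16):
  spiny-fruited bitter: 432 × 9/16 = 243
  spiny-fruited non-bitter: 432 × 3/16 = 81
  smooth-fruited bitter: 432 × 3/16 = 81
  smooth-fruited non-bitter: 432 × 1/16 = 27

243, 81, 81, 27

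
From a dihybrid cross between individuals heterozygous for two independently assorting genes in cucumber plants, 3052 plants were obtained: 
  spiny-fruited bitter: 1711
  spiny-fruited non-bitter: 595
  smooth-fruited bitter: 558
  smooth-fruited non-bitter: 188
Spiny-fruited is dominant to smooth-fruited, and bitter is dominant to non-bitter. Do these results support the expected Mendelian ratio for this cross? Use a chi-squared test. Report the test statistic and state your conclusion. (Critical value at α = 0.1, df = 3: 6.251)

1.318; consistent

A dihybrid F₂ with independent assortment and complete dominance at both loci gives a 9:3:3:1 phenotypic ratio.
Under the 9:3:3:1 hypothesis (Σ ratio = 16, N = 3052):
  spiny-fruited bitter: 3052 × 9/16 = 1716.75
  spiny-fruited non-bitter: 3052 × 3/16 = 572.25
  smooth-fruited bitter: 3052 × 3/16 = 572.25
  smooth-fruited non-bitter: 3052 × 1/16 = 190.75
χ² = Σ (O − E)² / E
  spiny-fruited bitter: (1711 − 1716.75)² / 1716.75 = 0.0193
  spiny-fruited non-bitter: (595 − 572.25)² / 572.25 = 0.9044
  smooth-fruited bitter: (558 − 572.25)² / 572.25 = 0.3548
  smooth-fruited non-bitter: (188 − 190.75)² / 190.75 = 0.0396
χ² = 0.0193 + 0.9044 + 0.3548 + 0.0396 = 1.3181 ≈ 1.318
Degrees of freedom = 4 − 1 = 3; critical value at α = 0.1 is 6.251.
Since 1.318 < 6.251, we fail to reject the null hypothesis — the data are consistent with the 9:3:3:1 ratio.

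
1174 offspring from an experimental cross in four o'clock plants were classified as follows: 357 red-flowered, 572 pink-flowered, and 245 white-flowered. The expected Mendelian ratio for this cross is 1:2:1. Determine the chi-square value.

Total ratio parts = 4. Expected numbers out of 1174:
  red-flowered: 1174 × 1/4 = 293.5
  pink-flowered: 1174 × 2/4 = 587
  white-flowered: 1174 × 1/4 = 293.5
χ² = Σ (O − E)² / E
  red-flowered: (357 − 293.5)² / 293.5 = 13.7385
  pink-flowered: (572 − 587)² / 587 = 0.3833
  white-flowered: (245 − 293.5)² / 293.5 = 8.0145
χ² = 13.7385 + 0.3833 + 8.0145 = 22.1363 ≈ 22.136

22.136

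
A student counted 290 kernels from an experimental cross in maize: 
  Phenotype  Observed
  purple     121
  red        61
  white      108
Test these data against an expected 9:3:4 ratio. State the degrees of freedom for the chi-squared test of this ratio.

A goodness-of-fit test with 3 phenotype classes has df = 3 − 1 = 2.

2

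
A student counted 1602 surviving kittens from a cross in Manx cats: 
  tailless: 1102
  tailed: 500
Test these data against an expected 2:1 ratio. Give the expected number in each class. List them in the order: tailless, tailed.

1068, 534

The 2:1 ratio has 3 parts, so with N = 1602 the expected counts are:
  tailless: 1602 × 2/3 = 1068
  tailed: 1602 × 1/3 = 534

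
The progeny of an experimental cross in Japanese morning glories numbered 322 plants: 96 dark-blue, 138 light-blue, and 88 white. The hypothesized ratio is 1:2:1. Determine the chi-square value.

6.969

The 1:2:1 ratio has 4 parts, so with N = 322 the expected counts are:
  dark-blue: 322 × 1/4 = 80.5
  light-blue: 322 × 2/4 = 161
  white: 322 × 1/4 = 80.5
χ² = Σ (O − E)² / E
  dark-blue: (96 − 80.5)² / 80.5 = 2.9845
  light-blue: (138 − 161)² / 161 = 3.2857
  white: (88 − 80.5)² / 80.5 = 0.6988
χ² = 2.9845 + 3.2857 + 0.6988 = 6.969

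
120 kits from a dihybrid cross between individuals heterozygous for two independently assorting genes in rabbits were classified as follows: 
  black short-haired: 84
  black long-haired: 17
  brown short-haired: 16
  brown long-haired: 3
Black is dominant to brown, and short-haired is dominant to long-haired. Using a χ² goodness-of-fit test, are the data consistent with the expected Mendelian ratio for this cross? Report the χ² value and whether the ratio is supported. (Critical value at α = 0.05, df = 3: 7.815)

9.956; not consistent

A dihybrid F₂ with independent assortment and complete dominance at both loci gives a 9:3:3:1 phenotypic ratio.
The 9:3:3:1 ratio has 16 parts, so with N = 120 the expected counts are:
  black short-haired: 120 × 9/16 = 67.5
  black long-haired: 120 × 3/16 = 22.5
  brown short-haired: 120 × 3/16 = 22.5
  brown long-haired: 120 × 1/16 = 7.5
χ² = Σ (O − E)² / E
  black short-haired: (84 − 67.5)² / 67.5 = 4.0333
  black long-haired: (17 − 22.5)² / 22.5 = 1.3444
  brown short-haired: (16 − 22.5)² / 22.5 = 1.8778
  brown long-haired: (3 − 7.5)² / 7.5 = 2.7000
χ² = 4.0333 + 1.3444 + 1.8778 + 2.7000 = 9.9555 ≈ 9.956
Degrees of freedom = 4 − 1 = 3; critical value at α = 0.05 is 7.815.
Since 9.956 > 7.815, we reject the null hypothesis — the data do not fit the 9:3:3:1 ratio.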